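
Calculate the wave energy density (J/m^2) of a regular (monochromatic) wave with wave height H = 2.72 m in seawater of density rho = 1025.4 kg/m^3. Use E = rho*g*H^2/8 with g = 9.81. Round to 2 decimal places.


E = (1/8) * rho * g * H^2
E = (1/8) * 1025.4 * 9.81 * 2.72^2
E = 0.125 * 1025.4 * 9.81 * 7.3984
E = 9302.72 J/m^2

9302.72


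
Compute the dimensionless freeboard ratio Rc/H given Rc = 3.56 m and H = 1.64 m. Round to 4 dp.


Relative freeboard = Rc / H
= 3.56 / 1.64
= 2.1707

2.1707


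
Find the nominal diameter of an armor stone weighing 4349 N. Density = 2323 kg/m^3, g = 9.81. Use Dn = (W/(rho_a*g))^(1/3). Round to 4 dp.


V = W / (rho_a * g)
V = 4349 / (2323 * 9.81)
V = 4349 / 22788.63
V = 0.190841 m^3
Dn = V^(1/3) = 0.190841^(1/3)
Dn = 0.5757 m

0.5757


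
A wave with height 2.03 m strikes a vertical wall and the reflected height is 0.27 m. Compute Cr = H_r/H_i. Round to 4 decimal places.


Cr = H_r / H_i
Cr = 0.27 / 2.03
Cr = 0.1330

0.1330


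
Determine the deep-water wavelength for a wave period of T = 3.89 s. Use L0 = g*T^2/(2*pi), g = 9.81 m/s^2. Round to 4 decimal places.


L0 = g * T^2 / (2 * pi)
L0 = 9.81 * 3.89^2 / (2 * pi)
L0 = 9.81 * 15.1321 / 6.28319
L0 = 148.4459 / 6.28319
L0 = 23.6259 m

23.6259


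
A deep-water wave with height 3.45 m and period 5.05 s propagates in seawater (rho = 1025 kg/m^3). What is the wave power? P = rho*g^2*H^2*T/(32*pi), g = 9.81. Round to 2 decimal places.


P = rho * g^2 * H^2 * T / (32 * pi)
P = 1025 * 9.81^2 * 3.45^2 * 5.05 / (32 * pi)
P = 1025 * 96.2361 * 11.9025 * 5.05 / 100.53096
P = 58978.21 W/m

58978.21


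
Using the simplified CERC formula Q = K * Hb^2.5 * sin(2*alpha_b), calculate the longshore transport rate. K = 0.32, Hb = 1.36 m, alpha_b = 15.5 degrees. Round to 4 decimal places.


Q = K * Hb^2.5 * sin(2 * alpha_b)
Hb^2.5 = 1.36^2.5 = 2.156986
sin(2 * 15.5) = sin(31.0) = 0.515038
Q = 0.32 * 2.156986 * 0.515038
Q = 0.3555 m^3/s

0.3555


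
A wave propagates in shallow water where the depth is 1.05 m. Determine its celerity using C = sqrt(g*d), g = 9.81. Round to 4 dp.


Using the shallow-water approximation:
C = sqrt(g * d) = sqrt(9.81 * 1.05)
C = sqrt(10.3005)
C = 3.2094 m/s

3.2094


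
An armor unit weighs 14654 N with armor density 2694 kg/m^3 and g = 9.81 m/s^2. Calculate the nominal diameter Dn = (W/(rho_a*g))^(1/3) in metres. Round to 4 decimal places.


V = W / (rho_a * g)
V = 14654 / (2694 * 9.81)
V = 14654 / 26428.14
V = 0.554485 m^3
Dn = V^(1/3) = 0.554485^(1/3)
Dn = 0.8215 m

0.8215


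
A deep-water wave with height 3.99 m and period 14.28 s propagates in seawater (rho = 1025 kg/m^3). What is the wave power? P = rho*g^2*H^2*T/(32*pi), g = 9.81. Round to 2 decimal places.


P = rho * g^2 * H^2 * T / (32 * pi)
P = 1025 * 9.81^2 * 3.99^2 * 14.28 / (32 * pi)
P = 1025 * 96.2361 * 15.9201 * 14.28 / 100.53096
P = 223067.36 W/m

223067.36


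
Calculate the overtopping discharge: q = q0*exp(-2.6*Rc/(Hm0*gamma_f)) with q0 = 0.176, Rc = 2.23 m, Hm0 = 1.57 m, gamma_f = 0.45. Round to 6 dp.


q = q0 * exp(-2.6 * Rc / (Hm0 * gamma_f))
Exponent = -2.6 * 2.23 / (1.57 * 0.45)
= -2.6 * 2.23 / 0.7065
= -8.206653
exp(-8.206653) = 0.000273
q = 0.176 * 0.000273
q = 0.000048 m^3/s/m

0.000048


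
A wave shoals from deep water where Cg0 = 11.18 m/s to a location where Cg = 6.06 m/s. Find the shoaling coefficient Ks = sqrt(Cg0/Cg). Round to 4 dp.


Ks = sqrt(Cg0 / Cg)
Ks = sqrt(11.18 / 6.06)
Ks = sqrt(1.8449)
Ks = 1.3583

1.3583


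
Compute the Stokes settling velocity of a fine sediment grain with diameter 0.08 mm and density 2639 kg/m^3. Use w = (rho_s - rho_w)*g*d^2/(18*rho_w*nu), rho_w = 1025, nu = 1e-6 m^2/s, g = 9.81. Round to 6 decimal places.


w = (rho_s - rho_w) * g * d^2 / (18 * rho_w * nu)
d = 0.08 mm = 0.000080 m
rho_s - rho_w = 2639 - 1025 = 1614
Numerator = 1614 * 9.81 * (0.000080)^2 = 0.000101333376
Denominator = 18 * 1025 * 1e-6 = 0.018450
w = 0.005492 m/s

0.005492


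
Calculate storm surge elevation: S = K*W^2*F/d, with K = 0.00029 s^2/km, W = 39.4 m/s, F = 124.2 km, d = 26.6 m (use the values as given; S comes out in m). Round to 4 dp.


S = K * W^2 * F / d
W^2 = 39.4^2 = 1552.36
S = 0.00029 * 1552.36 * 124.2 / 26.6
Numerator = 0.00029 * 1552.36 * 124.2 = 55.912902
S = 55.912902 / 26.6 = 2.1020 m

2.1020


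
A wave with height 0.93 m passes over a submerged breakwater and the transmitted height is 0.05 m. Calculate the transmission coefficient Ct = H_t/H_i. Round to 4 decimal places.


Ct = H_t / H_i
Ct = 0.05 / 0.93
Ct = 0.0538

0.0538


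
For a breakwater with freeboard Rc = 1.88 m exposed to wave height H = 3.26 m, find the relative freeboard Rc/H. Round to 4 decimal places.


Relative freeboard = Rc / H
= 1.88 / 3.26
= 0.5767

0.5767


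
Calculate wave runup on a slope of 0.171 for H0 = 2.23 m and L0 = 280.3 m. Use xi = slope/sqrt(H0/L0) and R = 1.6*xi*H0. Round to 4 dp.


xi = slope / sqrt(H0/L0)
H0/L0 = 2.23/280.3 = 0.007956
sqrt(0.007956) = 0.089195
xi = 0.171 / 0.089195 = 1.917146
R = 1.6 * xi * H0 = 1.6 * 1.917146 * 2.23
R = 6.8404 m

6.8404


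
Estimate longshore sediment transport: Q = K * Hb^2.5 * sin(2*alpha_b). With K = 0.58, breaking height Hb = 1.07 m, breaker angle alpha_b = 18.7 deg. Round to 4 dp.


Q = K * Hb^2.5 * sin(2 * alpha_b)
Hb^2.5 = 1.07^2.5 = 1.184294
sin(2 * 18.7) = sin(37.4) = 0.607376
Q = 0.58 * 1.184294 * 0.607376
Q = 0.4172 m^3/s

0.4172


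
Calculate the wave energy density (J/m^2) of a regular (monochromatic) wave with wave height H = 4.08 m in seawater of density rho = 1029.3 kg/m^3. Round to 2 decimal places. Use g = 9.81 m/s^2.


E = (1/8) * rho * g * H^2
E = (1/8) * 1029.3 * 9.81 * 4.08^2
E = 0.125 * 1029.3 * 9.81 * 16.6464
E = 21010.74 J/m^2

21010.74


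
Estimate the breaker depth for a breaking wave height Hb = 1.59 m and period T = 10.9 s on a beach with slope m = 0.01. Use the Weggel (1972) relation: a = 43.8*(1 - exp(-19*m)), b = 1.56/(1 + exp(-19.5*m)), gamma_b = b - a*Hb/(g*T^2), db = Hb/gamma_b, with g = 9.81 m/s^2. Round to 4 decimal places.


a = 43.8 * (1 - exp(-19 * m))
exp(-19 * 0.01) = exp(-0.1900) = 0.826959
a = 43.8 * (1 - 0.826959) = 7.579190
b = 1.56 / (1 + exp(-19.5 * m))
exp(-19.5 * 0.01) = exp(-0.1950) = 0.822835
b = 1.56 / (1 + 0.822835) = 0.855810
Hb / (g * T^2) = 1.59 / (9.81 * 10.9^2) = 1.59 / 1165.5261 = 0.00136419
gamma_b = b - a * Hb/(g*T^2) = 0.855810 - 7.579190 * 0.00136419 = 0.845470
db = Hb / gamma_b = 1.59 / 0.845470
db = 1.8806 m

1.8806


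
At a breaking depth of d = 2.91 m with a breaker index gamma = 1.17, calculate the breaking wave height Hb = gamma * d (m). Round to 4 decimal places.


Hb = gamma * d
Hb = 1.17 * 2.91
Hb = 3.4047 m

3.4047


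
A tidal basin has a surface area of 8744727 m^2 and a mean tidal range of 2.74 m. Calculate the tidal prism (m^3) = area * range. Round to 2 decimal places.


Tidal prism = Area * Tidal range
P = 8744727 * 2.74
P = 23960551.98 m^3

23960551.98


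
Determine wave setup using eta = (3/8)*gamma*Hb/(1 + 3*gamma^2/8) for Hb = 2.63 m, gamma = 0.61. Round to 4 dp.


eta = (3/8) * gamma * Hb / (1 + 3*gamma^2/8)
Numerator = (3/8) * 0.61 * 2.63 = 0.601612
Denominator = 1 + 3*0.61^2/8 = 1 + 0.139538 = 1.139538
eta = 0.601612 / 1.139538
eta = 0.5279 m

0.5279


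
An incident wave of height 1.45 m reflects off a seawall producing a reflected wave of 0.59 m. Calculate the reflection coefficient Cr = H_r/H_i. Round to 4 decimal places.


Cr = H_r / H_i
Cr = 0.59 / 1.45
Cr = 0.4069

0.4069


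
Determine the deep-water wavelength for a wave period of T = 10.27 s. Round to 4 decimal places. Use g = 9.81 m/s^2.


L0 = g * T^2 / (2 * pi)
L0 = 9.81 * 10.27^2 / (2 * pi)
L0 = 9.81 * 105.4729 / 6.28319
L0 = 1034.6891 / 6.28319
L0 = 164.6759 m

164.6759


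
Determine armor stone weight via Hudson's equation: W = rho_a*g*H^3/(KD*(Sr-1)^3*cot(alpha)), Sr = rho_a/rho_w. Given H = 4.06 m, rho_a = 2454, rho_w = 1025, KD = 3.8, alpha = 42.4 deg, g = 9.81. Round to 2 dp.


Sr = rho_a / rho_w = 2454 / 1025 = 2.394146
(Sr - 1) = 1.394146
(Sr - 1)^3 = 2.709724
cot(42.4) = 1 / tan(42.4) = 1 / 0.913125 = 1.095140
Numerator = 2454 * 9.81 * 4.06^3 = 1611096.9167
Denominator = 3.8 * 2.709724 * 1.095140 = 11.276601
W = 1611096.9167 / 11.276601
W = 142870.79 N

142870.79


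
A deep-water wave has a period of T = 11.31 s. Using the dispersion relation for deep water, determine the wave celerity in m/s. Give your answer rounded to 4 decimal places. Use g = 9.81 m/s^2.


We use the deep-water celerity formula:
C = g * T / (2 * pi)
C = 9.81 * 11.31 / (2 * 3.14159...)
C = 110.951100 / 6.283185
C = 17.6584 m/s

17.6584


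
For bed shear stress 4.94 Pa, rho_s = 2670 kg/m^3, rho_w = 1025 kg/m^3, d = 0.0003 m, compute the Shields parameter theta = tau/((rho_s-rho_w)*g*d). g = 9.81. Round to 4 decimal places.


theta = tau / ((rho_s - rho_w) * g * d)
rho_s - rho_w = 2670 - 1025 = 1645
Denominator = 1645 * 9.81 * 0.0003 = 4.841235
theta = 4.94 / 4.841235
theta = 1.0204

1.0204


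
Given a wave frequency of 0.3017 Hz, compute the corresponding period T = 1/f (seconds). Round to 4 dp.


T = 1 / f
T = 1 / 0.3017
T = 3.3146 s

3.3146


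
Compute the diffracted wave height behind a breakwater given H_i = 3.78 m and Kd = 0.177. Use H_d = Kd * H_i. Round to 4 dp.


H_d = Kd * H_i
H_d = 0.177 * 3.78
H_d = 0.6691 m

0.6691


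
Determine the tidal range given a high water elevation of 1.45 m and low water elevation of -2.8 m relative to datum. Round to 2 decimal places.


Tidal range = High water - Low water
Tidal range = 1.45 - (-2.8)
Tidal range = 4.25 m

4.25


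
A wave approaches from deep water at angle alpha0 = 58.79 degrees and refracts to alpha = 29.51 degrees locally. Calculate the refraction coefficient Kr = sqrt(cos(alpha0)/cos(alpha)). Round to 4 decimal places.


Kr = sqrt(cos(alpha0) / cos(alpha))
cos(58.79) = 0.518176
cos(29.51) = 0.870270
Kr = sqrt(0.518176 / 0.870270)
Kr = sqrt(0.595420)
Kr = 0.7716

0.7716


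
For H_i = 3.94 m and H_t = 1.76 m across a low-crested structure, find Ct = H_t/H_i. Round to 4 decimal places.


Ct = H_t / H_i
Ct = 1.76 / 3.94
Ct = 0.4467

0.4467


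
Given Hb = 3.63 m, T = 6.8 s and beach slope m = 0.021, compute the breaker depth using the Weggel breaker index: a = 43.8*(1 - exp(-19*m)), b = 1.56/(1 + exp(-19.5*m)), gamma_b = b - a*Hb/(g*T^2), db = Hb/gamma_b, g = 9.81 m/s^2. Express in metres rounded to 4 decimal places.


a = 43.8 * (1 - exp(-19 * m))
exp(-19 * 0.021) = exp(-0.3990) = 0.670991
a = 43.8 * (1 - 0.670991) = 14.410607
b = 1.56 / (1 + exp(-19.5 * m))
exp(-19.5 * 0.021) = exp(-0.4095) = 0.663982
b = 1.56 / (1 + 0.663982) = 0.937510
Hb / (g * T^2) = 3.63 / (9.81 * 6.8^2) = 3.63 / 453.6144 = 0.00800239
gamma_b = b - a * Hb/(g*T^2) = 0.937510 - 14.410607 * 0.00800239 = 0.822191
db = Hb / gamma_b = 3.63 / 0.822191
db = 4.4150 m

4.4150


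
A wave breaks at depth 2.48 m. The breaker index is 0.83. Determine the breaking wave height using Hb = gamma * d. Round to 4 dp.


Hb = gamma * d
Hb = 0.83 * 2.48
Hb = 2.0584 m

2.0584


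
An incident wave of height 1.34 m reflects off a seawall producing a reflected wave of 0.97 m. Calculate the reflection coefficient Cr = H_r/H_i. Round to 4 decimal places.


Cr = H_r / H_i
Cr = 0.97 / 1.34
Cr = 0.7239

0.7239


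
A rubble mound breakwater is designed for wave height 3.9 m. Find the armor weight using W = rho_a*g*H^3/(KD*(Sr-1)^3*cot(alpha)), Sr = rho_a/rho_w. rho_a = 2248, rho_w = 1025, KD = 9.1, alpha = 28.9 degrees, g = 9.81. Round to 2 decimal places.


Sr = rho_a / rho_w = 2248 / 1025 = 2.193171
(Sr - 1) = 1.193171
(Sr - 1)^3 = 1.698665
cot(28.9) = 1 / tan(28.9) = 1 / 0.552030 = 1.811497
Numerator = 2248 * 9.81 * 3.9^3 = 1308154.7887
Denominator = 9.1 * 1.698665 * 1.811497 = 28.001852
W = 1308154.7887 / 28.001852
W = 46716.72 N

46716.72


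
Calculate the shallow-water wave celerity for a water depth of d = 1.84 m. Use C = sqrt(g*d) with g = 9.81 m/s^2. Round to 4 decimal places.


Using the shallow-water approximation:
C = sqrt(g * d) = sqrt(9.81 * 1.84)
C = sqrt(18.0504)
C = 4.2486 m/s

4.2486


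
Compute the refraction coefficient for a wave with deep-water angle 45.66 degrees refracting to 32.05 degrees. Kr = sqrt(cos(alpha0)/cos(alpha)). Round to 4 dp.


Kr = sqrt(cos(alpha0) / cos(alpha))
cos(45.66) = 0.698915
cos(32.05) = 0.847585
Kr = sqrt(0.698915 / 0.847585)
Kr = sqrt(0.824595)
Kr = 0.9081

0.9081


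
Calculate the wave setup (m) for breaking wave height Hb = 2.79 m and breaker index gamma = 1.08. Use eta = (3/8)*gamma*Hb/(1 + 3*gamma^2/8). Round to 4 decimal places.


eta = (3/8) * gamma * Hb / (1 + 3*gamma^2/8)
Numerator = (3/8) * 1.08 * 2.79 = 1.129950
Denominator = 1 + 3*1.08^2/8 = 1 + 0.437400 = 1.437400
eta = 1.129950 / 1.437400
eta = 0.7861 m

0.7861


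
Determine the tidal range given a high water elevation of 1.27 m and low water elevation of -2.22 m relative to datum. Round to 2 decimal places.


Tidal range = High water - Low water
Tidal range = 1.27 - (-2.22)
Tidal range = 3.49 m

3.49


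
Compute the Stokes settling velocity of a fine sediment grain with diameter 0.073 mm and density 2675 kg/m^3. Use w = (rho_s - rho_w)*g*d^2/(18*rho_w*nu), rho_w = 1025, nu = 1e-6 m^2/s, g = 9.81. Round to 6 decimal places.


w = (rho_s - rho_w) * g * d^2 / (18 * rho_w * nu)
d = 0.073 mm = 0.000073 m
rho_s - rho_w = 2675 - 1025 = 1650
Numerator = 1650 * 9.81 * (0.000073)^2 = 0.000086257858
Denominator = 18 * 1025 * 1e-6 = 0.018450
w = 0.004675 m/s

0.004675


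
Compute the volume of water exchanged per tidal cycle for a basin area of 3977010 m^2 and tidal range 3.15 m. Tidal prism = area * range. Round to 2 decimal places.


Tidal prism = Area * Tidal range
P = 3977010 * 3.15
P = 12527581.50 m^3

12527581.50


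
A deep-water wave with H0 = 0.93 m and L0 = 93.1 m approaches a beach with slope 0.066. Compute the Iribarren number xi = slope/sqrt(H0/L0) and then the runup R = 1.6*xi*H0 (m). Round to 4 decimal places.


xi = slope / sqrt(H0/L0)
H0/L0 = 0.93/93.1 = 0.009989
sqrt(0.009989) = 0.099946
xi = 0.066 / 0.099946 = 0.660355
R = 1.6 * xi * H0 = 1.6 * 0.660355 * 0.93
R = 0.9826 m

0.9826


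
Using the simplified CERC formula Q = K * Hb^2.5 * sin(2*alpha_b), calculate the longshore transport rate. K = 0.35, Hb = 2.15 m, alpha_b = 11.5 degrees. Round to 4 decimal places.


Q = K * Hb^2.5 * sin(2 * alpha_b)
Hb^2.5 = 2.15^2.5 = 6.777915
sin(2 * 11.5) = sin(23.0) = 0.390731
Q = 0.35 * 6.777915 * 0.390731
Q = 0.9269 m^3/s

0.9269


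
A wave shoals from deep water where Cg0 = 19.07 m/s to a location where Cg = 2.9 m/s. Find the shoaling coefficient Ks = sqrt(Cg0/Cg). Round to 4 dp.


Ks = sqrt(Cg0 / Cg)
Ks = sqrt(19.07 / 2.9)
Ks = sqrt(6.5759)
Ks = 2.5643

2.5643


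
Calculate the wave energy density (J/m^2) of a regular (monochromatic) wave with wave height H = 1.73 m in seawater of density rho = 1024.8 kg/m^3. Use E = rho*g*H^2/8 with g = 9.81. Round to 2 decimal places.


E = (1/8) * rho * g * H^2
E = (1/8) * 1024.8 * 9.81 * 1.73^2
E = 0.125 * 1024.8 * 9.81 * 2.9929
E = 3761.06 J/m^2

3761.06


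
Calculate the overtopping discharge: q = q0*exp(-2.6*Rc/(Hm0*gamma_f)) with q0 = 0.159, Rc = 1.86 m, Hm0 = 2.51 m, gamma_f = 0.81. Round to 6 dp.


q = q0 * exp(-2.6 * Rc / (Hm0 * gamma_f))
Exponent = -2.6 * 1.86 / (2.51 * 0.81)
= -2.6 * 1.86 / 2.0331
= -2.378634
exp(-2.378634) = 0.092677
q = 0.159 * 0.092677
q = 0.014736 m^3/s/m

0.014736


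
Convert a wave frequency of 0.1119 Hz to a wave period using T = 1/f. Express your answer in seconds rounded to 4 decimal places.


T = 1 / f
T = 1 / 0.1119
T = 8.9366 s

8.9366


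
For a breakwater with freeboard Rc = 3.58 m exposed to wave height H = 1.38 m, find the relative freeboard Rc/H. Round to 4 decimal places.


Relative freeboard = Rc / H
= 3.58 / 1.38
= 2.5942

2.5942


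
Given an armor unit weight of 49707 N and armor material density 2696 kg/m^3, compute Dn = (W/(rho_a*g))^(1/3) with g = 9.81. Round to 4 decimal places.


V = W / (rho_a * g)
V = 49707 / (2696 * 9.81)
V = 49707 / 26447.76
V = 1.879441 m^3
Dn = V^(1/3) = 1.879441^(1/3)
Dn = 1.2341 m

1.2341


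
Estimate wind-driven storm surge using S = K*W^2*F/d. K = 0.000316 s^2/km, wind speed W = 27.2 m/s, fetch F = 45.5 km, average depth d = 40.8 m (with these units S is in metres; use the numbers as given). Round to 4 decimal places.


S = K * W^2 * F / d
W^2 = 27.2^2 = 739.84
S = 0.000316 * 739.84 * 45.5 / 40.8
Numerator = 0.000316 * 739.84 * 45.5 = 10.637420
S = 10.637420 / 40.8 = 0.2607 m

0.2607


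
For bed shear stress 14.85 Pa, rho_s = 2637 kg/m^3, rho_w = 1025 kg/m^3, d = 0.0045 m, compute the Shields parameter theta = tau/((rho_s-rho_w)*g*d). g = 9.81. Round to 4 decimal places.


theta = tau / ((rho_s - rho_w) * g * d)
rho_s - rho_w = 2637 - 1025 = 1612
Denominator = 1612 * 9.81 * 0.0045 = 71.161740
theta = 14.85 / 71.161740
theta = 0.2087

0.2087


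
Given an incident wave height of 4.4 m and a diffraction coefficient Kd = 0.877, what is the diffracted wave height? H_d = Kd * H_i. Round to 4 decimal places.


H_d = Kd * H_i
H_d = 0.877 * 4.4
H_d = 3.8588 m

3.8588


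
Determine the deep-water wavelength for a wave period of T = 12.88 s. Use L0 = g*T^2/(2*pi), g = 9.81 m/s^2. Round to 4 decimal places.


L0 = g * T^2 / (2 * pi)
L0 = 9.81 * 12.88^2 / (2 * pi)
L0 = 9.81 * 165.8944 / 6.28319
L0 = 1627.4241 / 6.28319
L0 = 259.0126 m

259.0126


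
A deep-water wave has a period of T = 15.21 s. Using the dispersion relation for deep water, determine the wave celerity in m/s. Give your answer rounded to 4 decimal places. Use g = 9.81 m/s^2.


We use the deep-water celerity formula:
C = g * T / (2 * pi)
C = 9.81 * 15.21 / (2 * 3.14159...)
C = 149.210100 / 6.283185
C = 23.7475 m/s

23.7475


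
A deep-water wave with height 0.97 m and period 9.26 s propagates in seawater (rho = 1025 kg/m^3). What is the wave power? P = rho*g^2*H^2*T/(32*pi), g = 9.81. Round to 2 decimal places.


P = rho * g^2 * H^2 * T / (32 * pi)
P = 1025 * 9.81^2 * 0.97^2 * 9.26 / (32 * pi)
P = 1025 * 96.2361 * 0.9409 * 9.26 / 100.53096
P = 8549.02 W/m

8549.02


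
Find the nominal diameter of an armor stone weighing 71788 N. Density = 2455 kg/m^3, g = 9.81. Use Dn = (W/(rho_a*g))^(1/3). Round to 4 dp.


V = W / (rho_a * g)
V = 71788 / (2455 * 9.81)
V = 71788 / 24083.55
V = 2.980790 m^3
Dn = V^(1/3) = 2.980790^(1/3)
Dn = 1.4392 m

1.4392


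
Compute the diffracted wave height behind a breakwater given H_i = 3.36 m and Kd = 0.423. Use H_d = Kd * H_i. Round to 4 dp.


H_d = Kd * H_i
H_d = 0.423 * 3.36
H_d = 1.4213 m

1.4213


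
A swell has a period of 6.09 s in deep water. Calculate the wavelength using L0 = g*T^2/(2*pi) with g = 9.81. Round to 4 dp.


L0 = g * T^2 / (2 * pi)
L0 = 9.81 * 6.09^2 / (2 * pi)
L0 = 9.81 * 37.0881 / 6.28319
L0 = 363.8343 / 6.28319
L0 = 57.9060 m

57.9060


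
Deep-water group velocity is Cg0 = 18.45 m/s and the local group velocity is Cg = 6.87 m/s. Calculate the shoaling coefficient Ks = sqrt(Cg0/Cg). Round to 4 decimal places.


Ks = sqrt(Cg0 / Cg)
Ks = sqrt(18.45 / 6.87)
Ks = sqrt(2.6856)
Ks = 1.6388

1.6388


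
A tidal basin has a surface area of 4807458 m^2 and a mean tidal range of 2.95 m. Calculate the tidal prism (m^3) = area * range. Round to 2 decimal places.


Tidal prism = Area * Tidal range
P = 4807458 * 2.95
P = 14182001.10 m^3

14182001.10


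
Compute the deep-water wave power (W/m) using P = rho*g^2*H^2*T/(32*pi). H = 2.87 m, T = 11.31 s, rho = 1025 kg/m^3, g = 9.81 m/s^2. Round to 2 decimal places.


P = rho * g^2 * H^2 * T / (32 * pi)
P = 1025 * 9.81^2 * 2.87^2 * 11.31 / (32 * pi)
P = 1025 * 96.2361 * 8.2369 * 11.31 / 100.53096
P = 91408.89 W/m

91408.89


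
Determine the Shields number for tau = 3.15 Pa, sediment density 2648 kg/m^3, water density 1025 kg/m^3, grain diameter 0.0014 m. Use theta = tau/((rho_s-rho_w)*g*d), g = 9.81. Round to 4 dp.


theta = tau / ((rho_s - rho_w) * g * d)
rho_s - rho_w = 2648 - 1025 = 1623
Denominator = 1623 * 9.81 * 0.0014 = 22.290282
theta = 3.15 / 22.290282
theta = 0.1413

0.1413


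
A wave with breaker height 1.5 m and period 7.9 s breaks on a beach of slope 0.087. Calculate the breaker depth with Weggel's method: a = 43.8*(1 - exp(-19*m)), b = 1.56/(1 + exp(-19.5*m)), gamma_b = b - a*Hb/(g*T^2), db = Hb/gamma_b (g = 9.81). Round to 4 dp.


a = 43.8 * (1 - exp(-19 * m))
exp(-19 * 0.087) = exp(-1.6530) = 0.191475
a = 43.8 * (1 - 0.191475) = 35.413412
b = 1.56 / (1 + exp(-19.5 * m))
exp(-19.5 * 0.087) = exp(-1.6965) = 0.183324
b = 1.56 / (1 + 0.183324) = 1.318320
Hb / (g * T^2) = 1.5 / (9.81 * 7.9^2) = 1.5 / 612.2421 = 0.00245001
gamma_b = b - a * Hb/(g*T^2) = 1.318320 - 35.413412 * 0.00245001 = 1.231557
db = Hb / gamma_b = 1.5 / 1.231557
db = 1.2180 m

1.2180


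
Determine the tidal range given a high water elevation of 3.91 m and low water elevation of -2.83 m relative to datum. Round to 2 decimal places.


Tidal range = High water - Low water
Tidal range = 3.91 - (-2.83)
Tidal range = 6.74 m

6.74


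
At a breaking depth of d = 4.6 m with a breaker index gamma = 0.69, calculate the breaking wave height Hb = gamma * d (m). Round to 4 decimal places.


Hb = gamma * d
Hb = 0.69 * 4.6
Hb = 3.1740 m

3.1740


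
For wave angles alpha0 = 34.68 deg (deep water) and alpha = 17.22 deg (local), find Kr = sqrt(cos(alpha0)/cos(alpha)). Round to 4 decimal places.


Kr = sqrt(cos(alpha0) / cos(alpha))
cos(34.68) = 0.822343
cos(17.22) = 0.955175
Kr = sqrt(0.822343 / 0.955175)
Kr = sqrt(0.860934)
Kr = 0.9279

0.9279


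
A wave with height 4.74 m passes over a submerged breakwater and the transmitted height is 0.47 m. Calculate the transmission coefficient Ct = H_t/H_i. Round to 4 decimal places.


Ct = H_t / H_i
Ct = 0.47 / 4.74
Ct = 0.0992

0.0992


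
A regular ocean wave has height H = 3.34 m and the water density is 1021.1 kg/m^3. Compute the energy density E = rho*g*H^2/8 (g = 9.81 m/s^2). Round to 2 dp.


E = (1/8) * rho * g * H^2
E = (1/8) * 1021.1 * 9.81 * 3.34^2
E = 0.125 * 1021.1 * 9.81 * 11.1556
E = 13968.19 J/m^2

13968.19


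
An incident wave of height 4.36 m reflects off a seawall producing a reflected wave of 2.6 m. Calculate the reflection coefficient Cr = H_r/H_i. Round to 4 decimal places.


Cr = H_r / H_i
Cr = 2.6 / 4.36
Cr = 0.5963

0.5963


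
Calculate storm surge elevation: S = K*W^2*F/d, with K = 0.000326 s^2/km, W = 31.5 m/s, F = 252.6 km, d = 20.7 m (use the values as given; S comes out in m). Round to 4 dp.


S = K * W^2 * F / d
W^2 = 31.5^2 = 992.25
S = 0.000326 * 992.25 * 252.6 / 20.7
Numerator = 0.000326 * 992.25 * 252.6 = 81.709406
S = 81.709406 / 20.7 = 3.9473 m

3.9473


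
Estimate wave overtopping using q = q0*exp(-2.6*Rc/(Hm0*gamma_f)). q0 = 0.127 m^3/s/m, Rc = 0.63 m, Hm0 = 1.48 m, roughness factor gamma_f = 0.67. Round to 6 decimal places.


q = q0 * exp(-2.6 * Rc / (Hm0 * gamma_f))
Exponent = -2.6 * 0.63 / (1.48 * 0.67)
= -2.6 * 0.63 / 0.9916
= -1.651876
exp(-1.651876) = 0.191690
q = 0.127 * 0.191690
q = 0.024345 m^3/s/m

0.024345


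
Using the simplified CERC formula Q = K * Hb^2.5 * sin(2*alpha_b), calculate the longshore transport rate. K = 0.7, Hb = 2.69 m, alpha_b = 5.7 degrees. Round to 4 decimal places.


Q = K * Hb^2.5 * sin(2 * alpha_b)
Hb^2.5 = 2.69^2.5 = 11.868086
sin(2 * 5.7) = sin(11.4) = 0.197657
Q = 0.7 * 11.868086 * 0.197657
Q = 1.6421 m^3/s

1.6421


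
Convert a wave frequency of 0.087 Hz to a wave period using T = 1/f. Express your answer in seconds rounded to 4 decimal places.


T = 1 / f
T = 1 / 0.087
T = 11.4943 s

11.4943


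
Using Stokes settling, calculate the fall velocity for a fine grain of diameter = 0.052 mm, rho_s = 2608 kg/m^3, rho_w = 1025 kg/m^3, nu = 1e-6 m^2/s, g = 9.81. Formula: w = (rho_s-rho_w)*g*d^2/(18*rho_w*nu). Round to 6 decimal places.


w = (rho_s - rho_w) * g * d^2 / (18 * rho_w * nu)
d = 0.052 mm = 0.000052 m
rho_s - rho_w = 2608 - 1025 = 1583
Numerator = 1583 * 9.81 * (0.000052)^2 = 0.000041991038
Denominator = 18 * 1025 * 1e-6 = 0.018450
w = 0.002276 m/s

0.002276


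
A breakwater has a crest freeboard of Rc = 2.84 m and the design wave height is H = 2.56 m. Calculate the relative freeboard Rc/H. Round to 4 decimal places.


Relative freeboard = Rc / H
= 2.84 / 2.56
= 1.1094

1.1094


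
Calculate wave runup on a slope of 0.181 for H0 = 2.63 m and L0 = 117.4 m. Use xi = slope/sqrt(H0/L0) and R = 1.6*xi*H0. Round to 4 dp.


xi = slope / sqrt(H0/L0)
H0/L0 = 2.63/117.4 = 0.022402
sqrt(0.022402) = 0.149673
xi = 0.181 / 0.149673 = 1.209302
R = 1.6 * xi * H0 = 1.6 * 1.209302 * 2.63
R = 5.0887 m

5.0887


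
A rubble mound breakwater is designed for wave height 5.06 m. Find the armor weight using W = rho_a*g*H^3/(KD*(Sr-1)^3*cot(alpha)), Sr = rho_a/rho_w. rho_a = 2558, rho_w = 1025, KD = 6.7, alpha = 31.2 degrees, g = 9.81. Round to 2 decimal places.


Sr = rho_a / rho_w = 2558 / 1025 = 2.495610
(Sr - 1) = 1.495610
(Sr - 1)^3 = 3.345453
cot(31.2) = 1 / tan(31.2) = 1 / 0.605622 = 1.651196
Numerator = 2558 * 9.81 * 5.06^3 = 3251030.9052
Denominator = 6.7 * 3.345453 * 1.651196 = 37.010791
W = 3251030.9052 / 37.010791
W = 87840.08 N

87840.08


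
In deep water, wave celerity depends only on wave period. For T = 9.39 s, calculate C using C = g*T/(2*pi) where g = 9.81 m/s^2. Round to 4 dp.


We use the deep-water celerity formula:
C = g * T / (2 * pi)
C = 9.81 * 9.39 / (2 * 3.14159...)
C = 92.115900 / 6.283185
C = 14.6607 m/s

14.6607


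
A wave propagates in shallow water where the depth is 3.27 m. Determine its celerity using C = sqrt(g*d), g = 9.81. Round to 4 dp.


Using the shallow-water approximation:
C = sqrt(g * d) = sqrt(9.81 * 3.27)
C = sqrt(32.0787)
C = 5.6638 m/s

5.6638


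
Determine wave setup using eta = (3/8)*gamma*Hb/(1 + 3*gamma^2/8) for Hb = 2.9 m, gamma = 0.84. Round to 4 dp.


eta = (3/8) * gamma * Hb / (1 + 3*gamma^2/8)
Numerator = (3/8) * 0.84 * 2.9 = 0.913500
Denominator = 1 + 3*0.84^2/8 = 1 + 0.264600 = 1.264600
eta = 0.913500 / 1.264600
eta = 0.7224 m

0.7224


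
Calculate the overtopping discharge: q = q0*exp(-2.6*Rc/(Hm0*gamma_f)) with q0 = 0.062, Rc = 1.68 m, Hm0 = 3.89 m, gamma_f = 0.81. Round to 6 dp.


q = q0 * exp(-2.6 * Rc / (Hm0 * gamma_f))
Exponent = -2.6 * 1.68 / (3.89 * 0.81)
= -2.6 * 1.68 / 3.1509
= -1.386271
exp(-1.386271) = 0.250006
q = 0.062 * 0.250006
q = 0.015500 m^3/s/m

0.015500


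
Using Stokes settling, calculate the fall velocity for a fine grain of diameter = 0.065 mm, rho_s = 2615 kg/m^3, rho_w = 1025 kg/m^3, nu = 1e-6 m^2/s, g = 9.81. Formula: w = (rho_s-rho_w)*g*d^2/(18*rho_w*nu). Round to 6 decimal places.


w = (rho_s - rho_w) * g * d^2 / (18 * rho_w * nu)
d = 0.065 mm = 0.000065 m
rho_s - rho_w = 2615 - 1025 = 1590
Numerator = 1590 * 9.81 * (0.000065)^2 = 0.000065901128
Denominator = 18 * 1025 * 1e-6 = 0.018450
w = 0.003572 m/s

0.003572


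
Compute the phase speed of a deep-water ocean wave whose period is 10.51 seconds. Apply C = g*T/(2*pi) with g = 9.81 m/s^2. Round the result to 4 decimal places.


We use the deep-water celerity formula:
C = g * T / (2 * pi)
C = 9.81 * 10.51 / (2 * 3.14159...)
C = 103.103100 / 6.283185
C = 16.4094 m/s

16.4094


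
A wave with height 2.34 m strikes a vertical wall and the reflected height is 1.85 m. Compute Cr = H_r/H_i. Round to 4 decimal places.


Cr = H_r / H_i
Cr = 1.85 / 2.34
Cr = 0.7906

0.7906


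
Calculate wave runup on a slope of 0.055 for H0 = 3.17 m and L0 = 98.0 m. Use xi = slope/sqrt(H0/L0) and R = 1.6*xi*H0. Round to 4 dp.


xi = slope / sqrt(H0/L0)
H0/L0 = 3.17/98.0 = 0.032347
sqrt(0.032347) = 0.179853
xi = 0.055 / 0.179853 = 0.305806
R = 1.6 * xi * H0 = 1.6 * 0.305806 * 3.17
R = 1.5510 m

1.5510


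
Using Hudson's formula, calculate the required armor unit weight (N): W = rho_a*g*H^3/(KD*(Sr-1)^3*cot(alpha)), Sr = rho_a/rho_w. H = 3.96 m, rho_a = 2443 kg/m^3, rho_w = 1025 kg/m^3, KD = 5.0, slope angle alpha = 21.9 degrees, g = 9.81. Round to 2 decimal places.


Sr = rho_a / rho_w = 2443 / 1025 = 2.383415
(Sr - 1) = 1.383415
(Sr - 1)^3 = 2.647629
cot(21.9) = 1 / tan(21.9) = 1 / 0.401997 = 2.487578
Numerator = 2443 * 9.81 * 3.96^3 = 1488257.3365
Denominator = 5.0 * 2.647629 * 2.487578 = 32.930918
W = 1488257.3365 / 32.930918
W = 45193.32 N

45193.32


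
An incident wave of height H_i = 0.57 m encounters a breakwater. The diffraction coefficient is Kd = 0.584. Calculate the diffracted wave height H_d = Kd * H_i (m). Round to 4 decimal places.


H_d = Kd * H_i
H_d = 0.584 * 0.57
H_d = 0.3329 m

0.3329


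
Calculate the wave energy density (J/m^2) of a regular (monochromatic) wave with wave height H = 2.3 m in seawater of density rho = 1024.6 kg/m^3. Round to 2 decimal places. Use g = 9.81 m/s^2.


E = (1/8) * rho * g * H^2
E = (1/8) * 1024.6 * 9.81 * 2.3^2
E = 0.125 * 1024.6 * 9.81 * 5.2900
E = 6646.44 J/m^2

6646.44


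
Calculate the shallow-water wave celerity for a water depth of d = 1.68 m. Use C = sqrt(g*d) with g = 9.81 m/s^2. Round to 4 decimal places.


Using the shallow-water approximation:
C = sqrt(g * d) = sqrt(9.81 * 1.68)
C = sqrt(16.4808)
C = 4.0597 m/s

4.0597


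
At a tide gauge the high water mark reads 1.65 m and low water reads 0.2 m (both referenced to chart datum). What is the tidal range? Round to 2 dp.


Tidal range = High water - Low water
Tidal range = 1.65 - (0.2)
Tidal range = 1.45 m

1.45


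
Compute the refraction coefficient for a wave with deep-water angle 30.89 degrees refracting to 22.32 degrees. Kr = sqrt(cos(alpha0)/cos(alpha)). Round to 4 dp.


Kr = sqrt(cos(alpha0) / cos(alpha))
cos(30.89) = 0.858155
cos(22.32) = 0.925077
Kr = sqrt(0.858155 / 0.925077)
Kr = sqrt(0.927657)
Kr = 0.9631

0.9631


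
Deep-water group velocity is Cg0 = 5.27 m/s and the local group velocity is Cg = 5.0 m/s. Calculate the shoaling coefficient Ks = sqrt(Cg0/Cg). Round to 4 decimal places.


Ks = sqrt(Cg0 / Cg)
Ks = sqrt(5.27 / 5.0)
Ks = sqrt(1.0540)
Ks = 1.0266

1.0266


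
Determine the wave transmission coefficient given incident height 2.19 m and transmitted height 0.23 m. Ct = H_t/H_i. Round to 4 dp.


Ct = H_t / H_i
Ct = 0.23 / 2.19
Ct = 0.1050

0.1050


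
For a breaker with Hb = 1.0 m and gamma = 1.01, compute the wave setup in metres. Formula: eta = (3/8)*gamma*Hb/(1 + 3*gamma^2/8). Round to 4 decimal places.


eta = (3/8) * gamma * Hb / (1 + 3*gamma^2/8)
Numerator = (3/8) * 1.01 * 1.0 = 0.378750
Denominator = 1 + 3*1.01^2/8 = 1 + 0.382538 = 1.382538
eta = 0.378750 / 1.382538
eta = 0.2740 m

0.2740


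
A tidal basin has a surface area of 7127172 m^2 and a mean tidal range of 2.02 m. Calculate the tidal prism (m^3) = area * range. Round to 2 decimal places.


Tidal prism = Area * Tidal range
P = 7127172 * 2.02
P = 14396887.44 m^3

14396887.44


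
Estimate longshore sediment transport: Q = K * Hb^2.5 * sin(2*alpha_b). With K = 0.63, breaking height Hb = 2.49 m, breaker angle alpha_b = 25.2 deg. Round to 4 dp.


Q = K * Hb^2.5 * sin(2 * alpha_b)
Hb^2.5 = 2.49^2.5 = 9.783593
sin(2 * 25.2) = sin(50.4) = 0.770513
Q = 0.63 * 9.783593 * 0.770513
Q = 4.7492 m^3/s

4.7492


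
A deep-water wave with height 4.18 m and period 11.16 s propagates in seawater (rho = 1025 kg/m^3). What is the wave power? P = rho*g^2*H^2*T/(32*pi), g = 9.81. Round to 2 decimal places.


P = rho * g^2 * H^2 * T / (32 * pi)
P = 1025 * 9.81^2 * 4.18^2 * 11.16 / (32 * pi)
P = 1025 * 96.2361 * 17.4724 * 11.16 / 100.53096
P = 191328.11 W/m

191328.11


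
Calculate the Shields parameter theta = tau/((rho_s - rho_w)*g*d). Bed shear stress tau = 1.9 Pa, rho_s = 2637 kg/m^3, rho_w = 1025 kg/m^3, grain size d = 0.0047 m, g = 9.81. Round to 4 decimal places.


theta = tau / ((rho_s - rho_w) * g * d)
rho_s - rho_w = 2637 - 1025 = 1612
Denominator = 1612 * 9.81 * 0.0047 = 74.324484
theta = 1.9 / 74.324484
theta = 0.0256

0.0256


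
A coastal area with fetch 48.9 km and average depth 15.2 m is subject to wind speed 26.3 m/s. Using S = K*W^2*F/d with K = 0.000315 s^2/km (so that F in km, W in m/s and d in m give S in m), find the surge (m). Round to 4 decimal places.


S = K * W^2 * F / d
W^2 = 26.3^2 = 691.69
S = 0.000315 * 691.69 * 48.9 / 15.2
Numerator = 0.000315 * 691.69 * 48.9 = 10.654447
S = 10.654447 / 15.2 = 0.7010 m

0.7010


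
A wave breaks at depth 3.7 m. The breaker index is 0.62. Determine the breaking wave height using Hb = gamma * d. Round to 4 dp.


Hb = gamma * d
Hb = 0.62 * 3.7
Hb = 2.2940 m

2.2940


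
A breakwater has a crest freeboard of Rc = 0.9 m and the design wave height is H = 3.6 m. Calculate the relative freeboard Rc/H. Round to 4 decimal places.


Relative freeboard = Rc / H
= 0.9 / 3.6
= 0.2500

0.2500


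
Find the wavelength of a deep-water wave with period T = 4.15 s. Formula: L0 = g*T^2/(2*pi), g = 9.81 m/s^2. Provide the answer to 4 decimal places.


L0 = g * T^2 / (2 * pi)
L0 = 9.81 * 4.15^2 / (2 * pi)
L0 = 9.81 * 17.2225 / 6.28319
L0 = 168.9527 / 6.28319
L0 = 26.8897 m

26.8897


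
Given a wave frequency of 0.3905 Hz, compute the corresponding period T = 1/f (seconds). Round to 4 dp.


T = 1 / f
T = 1 / 0.3905
T = 2.5608 s

2.5608


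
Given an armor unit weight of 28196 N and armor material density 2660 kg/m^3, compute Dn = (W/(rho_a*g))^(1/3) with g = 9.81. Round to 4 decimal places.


V = W / (rho_a * g)
V = 28196 / (2660 * 9.81)
V = 28196 / 26094.60
V = 1.080530 m^3
Dn = V^(1/3) = 1.080530^(1/3)
Dn = 1.0262 m

1.0262


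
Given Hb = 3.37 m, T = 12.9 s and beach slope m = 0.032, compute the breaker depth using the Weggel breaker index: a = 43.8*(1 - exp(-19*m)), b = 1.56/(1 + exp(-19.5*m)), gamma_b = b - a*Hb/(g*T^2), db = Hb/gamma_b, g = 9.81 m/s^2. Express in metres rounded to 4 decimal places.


a = 43.8 * (1 - exp(-19 * m))
exp(-19 * 0.032) = exp(-0.6080) = 0.544439
a = 43.8 * (1 - 0.544439) = 19.953587
b = 1.56 / (1 + exp(-19.5 * m))
exp(-19.5 * 0.032) = exp(-0.6240) = 0.535797
b = 1.56 / (1 + 0.535797) = 1.015759
Hb / (g * T^2) = 3.37 / (9.81 * 12.9^2) = 3.37 / 1632.4821 = 0.00206434
gamma_b = b - a * Hb/(g*T^2) = 1.015759 - 19.953587 * 0.00206434 = 0.974568
db = Hb / gamma_b = 3.37 / 0.974568
db = 3.4579 m

3.4579


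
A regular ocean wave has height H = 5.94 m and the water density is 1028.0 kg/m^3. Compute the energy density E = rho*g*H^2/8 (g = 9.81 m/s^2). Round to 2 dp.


E = (1/8) * rho * g * H^2
E = (1/8) * 1028.0 * 9.81 * 5.94^2
E = 0.125 * 1028.0 * 9.81 * 35.2836
E = 44477.98 J/m^2

44477.98


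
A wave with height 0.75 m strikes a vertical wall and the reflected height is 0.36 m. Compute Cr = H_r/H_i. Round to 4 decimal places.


Cr = H_r / H_i
Cr = 0.36 / 0.75
Cr = 0.4800

0.4800


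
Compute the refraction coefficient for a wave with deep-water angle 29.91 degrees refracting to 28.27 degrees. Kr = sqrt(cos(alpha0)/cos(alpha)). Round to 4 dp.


Kr = sqrt(cos(alpha0) / cos(alpha))
cos(29.91) = 0.866810
cos(28.27) = 0.880725
Kr = sqrt(0.866810 / 0.880725)
Kr = sqrt(0.984200)
Kr = 0.9921

0.9921


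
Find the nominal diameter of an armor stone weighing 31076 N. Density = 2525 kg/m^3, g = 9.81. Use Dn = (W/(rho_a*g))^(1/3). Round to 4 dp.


V = W / (rho_a * g)
V = 31076 / (2525 * 9.81)
V = 31076 / 24770.25
V = 1.254569 m^3
Dn = V^(1/3) = 1.254569^(1/3)
Dn = 1.0785 m

1.0785


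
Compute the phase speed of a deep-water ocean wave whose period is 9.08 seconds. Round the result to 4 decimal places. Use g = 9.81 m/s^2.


We use the deep-water celerity formula:
C = g * T / (2 * pi)
C = 9.81 * 9.08 / (2 * 3.14159...)
C = 89.074800 / 6.283185
C = 14.1767 m/s

14.1767


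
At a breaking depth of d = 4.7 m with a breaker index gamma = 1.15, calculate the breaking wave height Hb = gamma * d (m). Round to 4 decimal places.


Hb = gamma * d
Hb = 1.15 * 4.7
Hb = 5.4050 m

5.4050


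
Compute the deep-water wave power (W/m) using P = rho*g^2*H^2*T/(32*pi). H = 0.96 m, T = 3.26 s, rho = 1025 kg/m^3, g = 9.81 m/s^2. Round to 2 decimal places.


P = rho * g^2 * H^2 * T / (32 * pi)
P = 1025 * 9.81^2 * 0.96^2 * 3.26 / (32 * pi)
P = 1025 * 96.2361 * 0.9216 * 3.26 / 100.53096
P = 2947.96 W/m

2947.96


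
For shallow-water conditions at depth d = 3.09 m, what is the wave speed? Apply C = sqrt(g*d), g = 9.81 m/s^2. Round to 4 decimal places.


Using the shallow-water approximation:
C = sqrt(g * d) = sqrt(9.81 * 3.09)
C = sqrt(30.3129)
C = 5.5057 m/s

5.5057


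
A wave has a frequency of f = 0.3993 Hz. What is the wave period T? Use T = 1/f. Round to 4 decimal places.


T = 1 / f
T = 1 / 0.3993
T = 2.5044 s

2.5044


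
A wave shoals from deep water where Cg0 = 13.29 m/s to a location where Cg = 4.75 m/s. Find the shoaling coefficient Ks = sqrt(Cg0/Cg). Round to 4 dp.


Ks = sqrt(Cg0 / Cg)
Ks = sqrt(13.29 / 4.75)
Ks = sqrt(2.7979)
Ks = 1.6727

1.6727


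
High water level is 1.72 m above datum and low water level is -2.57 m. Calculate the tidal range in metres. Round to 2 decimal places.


Tidal range = High water - Low water
Tidal range = 1.72 - (-2.57)
Tidal range = 4.29 m

4.29


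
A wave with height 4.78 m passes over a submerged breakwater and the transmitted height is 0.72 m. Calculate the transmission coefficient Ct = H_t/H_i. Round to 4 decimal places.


Ct = H_t / H_i
Ct = 0.72 / 4.78
Ct = 0.1506

0.1506


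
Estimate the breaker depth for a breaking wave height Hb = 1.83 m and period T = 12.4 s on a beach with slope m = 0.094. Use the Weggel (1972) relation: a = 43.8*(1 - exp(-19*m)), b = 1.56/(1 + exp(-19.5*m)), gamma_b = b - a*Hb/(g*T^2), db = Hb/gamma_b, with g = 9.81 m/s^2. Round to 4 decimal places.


a = 43.8 * (1 - exp(-19 * m))
exp(-19 * 0.094) = exp(-1.7860) = 0.167629
a = 43.8 * (1 - 0.167629) = 36.457835
b = 1.56 / (1 + exp(-19.5 * m))
exp(-19.5 * 0.094) = exp(-1.8330) = 0.159933
b = 1.56 / (1 + 0.159933) = 1.344905
Hb / (g * T^2) = 1.83 / (9.81 * 12.4^2) = 1.83 / 1508.3856 = 0.00121322
gamma_b = b - a * Hb/(g*T^2) = 1.344905 - 36.457835 * 0.00121322 = 1.300674
db = Hb / gamma_b = 1.83 / 1.300674
db = 1.4070 m

1.4070


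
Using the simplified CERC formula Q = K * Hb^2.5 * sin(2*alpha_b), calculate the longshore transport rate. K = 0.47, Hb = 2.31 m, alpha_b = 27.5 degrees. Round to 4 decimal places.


Q = K * Hb^2.5 * sin(2 * alpha_b)
Hb^2.5 = 2.31^2.5 = 8.110170
sin(2 * 27.5) = sin(55.0) = 0.819152
Q = 0.47 * 8.110170 * 0.819152
Q = 3.1224 m^3/s

3.1224


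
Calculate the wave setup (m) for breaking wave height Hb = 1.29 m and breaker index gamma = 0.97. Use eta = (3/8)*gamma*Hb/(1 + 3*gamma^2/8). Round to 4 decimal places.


eta = (3/8) * gamma * Hb / (1 + 3*gamma^2/8)
Numerator = (3/8) * 0.97 * 1.29 = 0.469238
Denominator = 1 + 3*0.97^2/8 = 1 + 0.352838 = 1.352838
eta = 0.469238 / 1.352838
eta = 0.3469 m

0.3469


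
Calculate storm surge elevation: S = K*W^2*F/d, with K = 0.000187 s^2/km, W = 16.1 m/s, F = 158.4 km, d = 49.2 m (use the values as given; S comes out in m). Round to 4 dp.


S = K * W^2 * F / d
W^2 = 16.1^2 = 259.21
S = 0.000187 * 259.21 * 158.4 / 49.2
Numerator = 0.000187 * 259.21 * 158.4 = 7.678008
S = 7.678008 / 49.2 = 0.1561 m

0.1561


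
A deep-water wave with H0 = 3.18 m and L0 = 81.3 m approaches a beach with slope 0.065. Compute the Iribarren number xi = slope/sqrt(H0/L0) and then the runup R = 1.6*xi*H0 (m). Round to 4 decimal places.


xi = slope / sqrt(H0/L0)
H0/L0 = 3.18/81.3 = 0.039114
sqrt(0.039114) = 0.197774
xi = 0.065 / 0.197774 = 0.328659
R = 1.6 * xi * H0 = 1.6 * 0.328659 * 3.18
R = 1.6722 m

1.6722


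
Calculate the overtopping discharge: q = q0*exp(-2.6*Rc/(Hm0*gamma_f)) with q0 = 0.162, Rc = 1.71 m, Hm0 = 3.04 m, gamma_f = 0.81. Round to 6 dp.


q = q0 * exp(-2.6 * Rc / (Hm0 * gamma_f))
Exponent = -2.6 * 1.71 / (3.04 * 0.81)
= -2.6 * 1.71 / 2.4624
= -1.805556
exp(-1.805556) = 0.164383
q = 0.162 * 0.164383
q = 0.026630 m^3/s/m

0.026630
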